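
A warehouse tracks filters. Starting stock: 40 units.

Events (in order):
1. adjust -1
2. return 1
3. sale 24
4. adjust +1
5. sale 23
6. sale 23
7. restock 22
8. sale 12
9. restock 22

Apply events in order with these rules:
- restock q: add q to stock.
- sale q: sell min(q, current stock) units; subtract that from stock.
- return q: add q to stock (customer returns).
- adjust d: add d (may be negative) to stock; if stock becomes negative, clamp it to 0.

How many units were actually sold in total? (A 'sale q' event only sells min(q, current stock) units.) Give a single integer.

Answer: 53

Derivation:
Processing events:
Start: stock = 40
  Event 1 (adjust -1): 40 + -1 = 39
  Event 2 (return 1): 39 + 1 = 40
  Event 3 (sale 24): sell min(24,40)=24. stock: 40 - 24 = 16. total_sold = 24
  Event 4 (adjust +1): 16 + 1 = 17
  Event 5 (sale 23): sell min(23,17)=17. stock: 17 - 17 = 0. total_sold = 41
  Event 6 (sale 23): sell min(23,0)=0. stock: 0 - 0 = 0. total_sold = 41
  Event 7 (restock 22): 0 + 22 = 22
  Event 8 (sale 12): sell min(12,22)=12. stock: 22 - 12 = 10. total_sold = 53
  Event 9 (restock 22): 10 + 22 = 32
Final: stock = 32, total_sold = 53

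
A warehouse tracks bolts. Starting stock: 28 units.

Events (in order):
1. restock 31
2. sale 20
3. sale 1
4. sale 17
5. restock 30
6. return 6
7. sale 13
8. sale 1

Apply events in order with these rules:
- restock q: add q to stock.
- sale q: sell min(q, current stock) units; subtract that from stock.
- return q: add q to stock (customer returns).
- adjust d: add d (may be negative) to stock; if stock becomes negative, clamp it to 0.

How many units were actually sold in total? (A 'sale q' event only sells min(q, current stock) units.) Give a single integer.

Answer: 52

Derivation:
Processing events:
Start: stock = 28
  Event 1 (restock 31): 28 + 31 = 59
  Event 2 (sale 20): sell min(20,59)=20. stock: 59 - 20 = 39. total_sold = 20
  Event 3 (sale 1): sell min(1,39)=1. stock: 39 - 1 = 38. total_sold = 21
  Event 4 (sale 17): sell min(17,38)=17. stock: 38 - 17 = 21. total_sold = 38
  Event 5 (restock 30): 21 + 30 = 51
  Event 6 (return 6): 51 + 6 = 57
  Event 7 (sale 13): sell min(13,57)=13. stock: 57 - 13 = 44. total_sold = 51
  Event 8 (sale 1): sell min(1,44)=1. stock: 44 - 1 = 43. total_sold = 52
Final: stock = 43, total_sold = 52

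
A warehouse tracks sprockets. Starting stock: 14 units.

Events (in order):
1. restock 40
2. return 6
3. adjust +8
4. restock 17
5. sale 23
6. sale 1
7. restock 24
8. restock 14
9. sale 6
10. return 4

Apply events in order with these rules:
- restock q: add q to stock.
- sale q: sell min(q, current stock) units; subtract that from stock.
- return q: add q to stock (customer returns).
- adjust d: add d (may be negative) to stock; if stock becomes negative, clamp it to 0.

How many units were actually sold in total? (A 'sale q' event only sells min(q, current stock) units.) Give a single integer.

Processing events:
Start: stock = 14
  Event 1 (restock 40): 14 + 40 = 54
  Event 2 (return 6): 54 + 6 = 60
  Event 3 (adjust +8): 60 + 8 = 68
  Event 4 (restock 17): 68 + 17 = 85
  Event 5 (sale 23): sell min(23,85)=23. stock: 85 - 23 = 62. total_sold = 23
  Event 6 (sale 1): sell min(1,62)=1. stock: 62 - 1 = 61. total_sold = 24
  Event 7 (restock 24): 61 + 24 = 85
  Event 8 (restock 14): 85 + 14 = 99
  Event 9 (sale 6): sell min(6,99)=6. stock: 99 - 6 = 93. total_sold = 30
  Event 10 (return 4): 93 + 4 = 97
Final: stock = 97, total_sold = 30

Answer: 30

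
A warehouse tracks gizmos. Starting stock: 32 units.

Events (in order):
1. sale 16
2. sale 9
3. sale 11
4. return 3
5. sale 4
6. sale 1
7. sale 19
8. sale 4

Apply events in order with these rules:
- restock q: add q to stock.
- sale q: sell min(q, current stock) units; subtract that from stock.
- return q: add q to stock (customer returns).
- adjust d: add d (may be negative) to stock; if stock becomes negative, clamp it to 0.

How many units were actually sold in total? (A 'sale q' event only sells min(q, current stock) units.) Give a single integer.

Processing events:
Start: stock = 32
  Event 1 (sale 16): sell min(16,32)=16. stock: 32 - 16 = 16. total_sold = 16
  Event 2 (sale 9): sell min(9,16)=9. stock: 16 - 9 = 7. total_sold = 25
  Event 3 (sale 11): sell min(11,7)=7. stock: 7 - 7 = 0. total_sold = 32
  Event 4 (return 3): 0 + 3 = 3
  Event 5 (sale 4): sell min(4,3)=3. stock: 3 - 3 = 0. total_sold = 35
  Event 6 (sale 1): sell min(1,0)=0. stock: 0 - 0 = 0. total_sold = 35
  Event 7 (sale 19): sell min(19,0)=0. stock: 0 - 0 = 0. total_sold = 35
  Event 8 (sale 4): sell min(4,0)=0. stock: 0 - 0 = 0. total_sold = 35
Final: stock = 0, total_sold = 35

Answer: 35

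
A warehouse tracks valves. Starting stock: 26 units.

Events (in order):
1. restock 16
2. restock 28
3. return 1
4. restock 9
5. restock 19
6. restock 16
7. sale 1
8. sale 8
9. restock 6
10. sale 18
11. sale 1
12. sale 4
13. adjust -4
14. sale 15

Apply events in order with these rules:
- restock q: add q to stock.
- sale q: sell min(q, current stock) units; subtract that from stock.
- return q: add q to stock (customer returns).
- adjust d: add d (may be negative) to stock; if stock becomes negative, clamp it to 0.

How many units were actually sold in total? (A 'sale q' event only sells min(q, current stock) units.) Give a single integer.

Processing events:
Start: stock = 26
  Event 1 (restock 16): 26 + 16 = 42
  Event 2 (restock 28): 42 + 28 = 70
  Event 3 (return 1): 70 + 1 = 71
  Event 4 (restock 9): 71 + 9 = 80
  Event 5 (restock 19): 80 + 19 = 99
  Event 6 (restock 16): 99 + 16 = 115
  Event 7 (sale 1): sell min(1,115)=1. stock: 115 - 1 = 114. total_sold = 1
  Event 8 (sale 8): sell min(8,114)=8. stock: 114 - 8 = 106. total_sold = 9
  Event 9 (restock 6): 106 + 6 = 112
  Event 10 (sale 18): sell min(18,112)=18. stock: 112 - 18 = 94. total_sold = 27
  Event 11 (sale 1): sell min(1,94)=1. stock: 94 - 1 = 93. total_sold = 28
  Event 12 (sale 4): sell min(4,93)=4. stock: 93 - 4 = 89. total_sold = 32
  Event 13 (adjust -4): 89 + -4 = 85
  Event 14 (sale 15): sell min(15,85)=15. stock: 85 - 15 = 70. total_sold = 47
Final: stock = 70, total_sold = 47

Answer: 47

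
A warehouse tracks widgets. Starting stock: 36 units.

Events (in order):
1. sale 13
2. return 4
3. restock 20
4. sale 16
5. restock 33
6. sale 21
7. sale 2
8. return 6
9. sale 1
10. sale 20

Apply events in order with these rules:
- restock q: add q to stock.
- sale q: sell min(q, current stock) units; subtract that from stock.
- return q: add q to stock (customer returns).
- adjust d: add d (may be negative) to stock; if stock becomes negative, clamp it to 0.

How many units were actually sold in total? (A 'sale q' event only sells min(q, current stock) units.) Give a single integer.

Answer: 73

Derivation:
Processing events:
Start: stock = 36
  Event 1 (sale 13): sell min(13,36)=13. stock: 36 - 13 = 23. total_sold = 13
  Event 2 (return 4): 23 + 4 = 27
  Event 3 (restock 20): 27 + 20 = 47
  Event 4 (sale 16): sell min(16,47)=16. stock: 47 - 16 = 31. total_sold = 29
  Event 5 (restock 33): 31 + 33 = 64
  Event 6 (sale 21): sell min(21,64)=21. stock: 64 - 21 = 43. total_sold = 50
  Event 7 (sale 2): sell min(2,43)=2. stock: 43 - 2 = 41. total_sold = 52
  Event 8 (return 6): 41 + 6 = 47
  Event 9 (sale 1): sell min(1,47)=1. stock: 47 - 1 = 46. total_sold = 53
  Event 10 (sale 20): sell min(20,46)=20. stock: 46 - 20 = 26. total_sold = 73
Final: stock = 26, total_sold = 73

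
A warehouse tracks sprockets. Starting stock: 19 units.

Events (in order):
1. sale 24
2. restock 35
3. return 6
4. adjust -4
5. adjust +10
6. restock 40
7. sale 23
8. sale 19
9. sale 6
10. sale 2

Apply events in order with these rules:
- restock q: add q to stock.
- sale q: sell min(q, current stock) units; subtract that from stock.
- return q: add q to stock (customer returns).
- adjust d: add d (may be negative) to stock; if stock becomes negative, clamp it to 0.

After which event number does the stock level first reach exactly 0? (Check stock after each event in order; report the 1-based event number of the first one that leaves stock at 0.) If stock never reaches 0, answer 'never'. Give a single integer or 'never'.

Processing events:
Start: stock = 19
  Event 1 (sale 24): sell min(24,19)=19. stock: 19 - 19 = 0. total_sold = 19
  Event 2 (restock 35): 0 + 35 = 35
  Event 3 (return 6): 35 + 6 = 41
  Event 4 (adjust -4): 41 + -4 = 37
  Event 5 (adjust +10): 37 + 10 = 47
  Event 6 (restock 40): 47 + 40 = 87
  Event 7 (sale 23): sell min(23,87)=23. stock: 87 - 23 = 64. total_sold = 42
  Event 8 (sale 19): sell min(19,64)=19. stock: 64 - 19 = 45. total_sold = 61
  Event 9 (sale 6): sell min(6,45)=6. stock: 45 - 6 = 39. total_sold = 67
  Event 10 (sale 2): sell min(2,39)=2. stock: 39 - 2 = 37. total_sold = 69
Final: stock = 37, total_sold = 69

First zero at event 1.

Answer: 1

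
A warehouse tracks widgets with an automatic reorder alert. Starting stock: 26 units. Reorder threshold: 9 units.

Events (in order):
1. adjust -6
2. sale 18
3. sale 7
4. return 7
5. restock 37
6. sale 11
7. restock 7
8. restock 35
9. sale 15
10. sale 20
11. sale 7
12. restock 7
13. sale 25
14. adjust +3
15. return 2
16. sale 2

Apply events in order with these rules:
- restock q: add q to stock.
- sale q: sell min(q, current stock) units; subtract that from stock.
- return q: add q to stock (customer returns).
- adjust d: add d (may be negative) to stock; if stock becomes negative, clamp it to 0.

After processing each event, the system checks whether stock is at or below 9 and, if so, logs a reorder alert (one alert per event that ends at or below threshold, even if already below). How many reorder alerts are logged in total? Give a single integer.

Processing events:
Start: stock = 26
  Event 1 (adjust -6): 26 + -6 = 20
  Event 2 (sale 18): sell min(18,20)=18. stock: 20 - 18 = 2. total_sold = 18
  Event 3 (sale 7): sell min(7,2)=2. stock: 2 - 2 = 0. total_sold = 20
  Event 4 (return 7): 0 + 7 = 7
  Event 5 (restock 37): 7 + 37 = 44
  Event 6 (sale 11): sell min(11,44)=11. stock: 44 - 11 = 33. total_sold = 31
  Event 7 (restock 7): 33 + 7 = 40
  Event 8 (restock 35): 40 + 35 = 75
  Event 9 (sale 15): sell min(15,75)=15. stock: 75 - 15 = 60. total_sold = 46
  Event 10 (sale 20): sell min(20,60)=20. stock: 60 - 20 = 40. total_sold = 66
  Event 11 (sale 7): sell min(7,40)=7. stock: 40 - 7 = 33. total_sold = 73
  Event 12 (restock 7): 33 + 7 = 40
  Event 13 (sale 25): sell min(25,40)=25. stock: 40 - 25 = 15. total_sold = 98
  Event 14 (adjust +3): 15 + 3 = 18
  Event 15 (return 2): 18 + 2 = 20
  Event 16 (sale 2): sell min(2,20)=2. stock: 20 - 2 = 18. total_sold = 100
Final: stock = 18, total_sold = 100

Checking against threshold 9:
  After event 1: stock=20 > 9
  After event 2: stock=2 <= 9 -> ALERT
  After event 3: stock=0 <= 9 -> ALERT
  After event 4: stock=7 <= 9 -> ALERT
  After event 5: stock=44 > 9
  After event 6: stock=33 > 9
  After event 7: stock=40 > 9
  After event 8: stock=75 > 9
  After event 9: stock=60 > 9
  After event 10: stock=40 > 9
  After event 11: stock=33 > 9
  After event 12: stock=40 > 9
  After event 13: stock=15 > 9
  After event 14: stock=18 > 9
  After event 15: stock=20 > 9
  After event 16: stock=18 > 9
Alert events: [2, 3, 4]. Count = 3

Answer: 3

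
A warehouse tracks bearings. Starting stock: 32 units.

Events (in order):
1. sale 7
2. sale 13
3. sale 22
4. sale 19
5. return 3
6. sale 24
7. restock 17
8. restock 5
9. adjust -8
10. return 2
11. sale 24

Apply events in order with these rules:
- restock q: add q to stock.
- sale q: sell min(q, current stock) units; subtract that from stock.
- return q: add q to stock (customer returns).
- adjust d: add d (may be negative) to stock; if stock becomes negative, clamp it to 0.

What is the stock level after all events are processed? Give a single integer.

Processing events:
Start: stock = 32
  Event 1 (sale 7): sell min(7,32)=7. stock: 32 - 7 = 25. total_sold = 7
  Event 2 (sale 13): sell min(13,25)=13. stock: 25 - 13 = 12. total_sold = 20
  Event 3 (sale 22): sell min(22,12)=12. stock: 12 - 12 = 0. total_sold = 32
  Event 4 (sale 19): sell min(19,0)=0. stock: 0 - 0 = 0. total_sold = 32
  Event 5 (return 3): 0 + 3 = 3
  Event 6 (sale 24): sell min(24,3)=3. stock: 3 - 3 = 0. total_sold = 35
  Event 7 (restock 17): 0 + 17 = 17
  Event 8 (restock 5): 17 + 5 = 22
  Event 9 (adjust -8): 22 + -8 = 14
  Event 10 (return 2): 14 + 2 = 16
  Event 11 (sale 24): sell min(24,16)=16. stock: 16 - 16 = 0. total_sold = 51
Final: stock = 0, total_sold = 51

Answer: 0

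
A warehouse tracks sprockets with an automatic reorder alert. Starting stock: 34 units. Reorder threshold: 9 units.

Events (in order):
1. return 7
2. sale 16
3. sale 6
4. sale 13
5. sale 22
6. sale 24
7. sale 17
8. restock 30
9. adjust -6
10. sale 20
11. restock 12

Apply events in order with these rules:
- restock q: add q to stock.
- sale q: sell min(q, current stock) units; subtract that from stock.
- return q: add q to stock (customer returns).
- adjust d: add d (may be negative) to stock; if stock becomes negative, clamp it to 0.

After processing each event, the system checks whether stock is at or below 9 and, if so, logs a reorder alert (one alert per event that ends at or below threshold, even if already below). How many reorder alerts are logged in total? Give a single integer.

Processing events:
Start: stock = 34
  Event 1 (return 7): 34 + 7 = 41
  Event 2 (sale 16): sell min(16,41)=16. stock: 41 - 16 = 25. total_sold = 16
  Event 3 (sale 6): sell min(6,25)=6. stock: 25 - 6 = 19. total_sold = 22
  Event 4 (sale 13): sell min(13,19)=13. stock: 19 - 13 = 6. total_sold = 35
  Event 5 (sale 22): sell min(22,6)=6. stock: 6 - 6 = 0. total_sold = 41
  Event 6 (sale 24): sell min(24,0)=0. stock: 0 - 0 = 0. total_sold = 41
  Event 7 (sale 17): sell min(17,0)=0. stock: 0 - 0 = 0. total_sold = 41
  Event 8 (restock 30): 0 + 30 = 30
  Event 9 (adjust -6): 30 + -6 = 24
  Event 10 (sale 20): sell min(20,24)=20. stock: 24 - 20 = 4. total_sold = 61
  Event 11 (restock 12): 4 + 12 = 16
Final: stock = 16, total_sold = 61

Checking against threshold 9:
  After event 1: stock=41 > 9
  After event 2: stock=25 > 9
  After event 3: stock=19 > 9
  After event 4: stock=6 <= 9 -> ALERT
  After event 5: stock=0 <= 9 -> ALERT
  After event 6: stock=0 <= 9 -> ALERT
  After event 7: stock=0 <= 9 -> ALERT
  After event 8: stock=30 > 9
  After event 9: stock=24 > 9
  After event 10: stock=4 <= 9 -> ALERT
  After event 11: stock=16 > 9
Alert events: [4, 5, 6, 7, 10]. Count = 5

Answer: 5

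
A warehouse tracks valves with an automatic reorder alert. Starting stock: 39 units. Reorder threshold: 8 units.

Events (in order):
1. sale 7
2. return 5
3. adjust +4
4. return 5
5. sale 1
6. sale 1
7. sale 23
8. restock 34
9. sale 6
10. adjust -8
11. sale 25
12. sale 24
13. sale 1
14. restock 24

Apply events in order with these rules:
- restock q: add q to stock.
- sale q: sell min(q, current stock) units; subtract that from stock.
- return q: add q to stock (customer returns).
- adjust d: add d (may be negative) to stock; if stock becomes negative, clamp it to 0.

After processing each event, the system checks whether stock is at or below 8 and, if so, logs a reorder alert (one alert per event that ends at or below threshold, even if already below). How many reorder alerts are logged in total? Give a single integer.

Processing events:
Start: stock = 39
  Event 1 (sale 7): sell min(7,39)=7. stock: 39 - 7 = 32. total_sold = 7
  Event 2 (return 5): 32 + 5 = 37
  Event 3 (adjust +4): 37 + 4 = 41
  Event 4 (return 5): 41 + 5 = 46
  Event 5 (sale 1): sell min(1,46)=1. stock: 46 - 1 = 45. total_sold = 8
  Event 6 (sale 1): sell min(1,45)=1. stock: 45 - 1 = 44. total_sold = 9
  Event 7 (sale 23): sell min(23,44)=23. stock: 44 - 23 = 21. total_sold = 32
  Event 8 (restock 34): 21 + 34 = 55
  Event 9 (sale 6): sell min(6,55)=6. stock: 55 - 6 = 49. total_sold = 38
  Event 10 (adjust -8): 49 + -8 = 41
  Event 11 (sale 25): sell min(25,41)=25. stock: 41 - 25 = 16. total_sold = 63
  Event 12 (sale 24): sell min(24,16)=16. stock: 16 - 16 = 0. total_sold = 79
  Event 13 (sale 1): sell min(1,0)=0. stock: 0 - 0 = 0. total_sold = 79
  Event 14 (restock 24): 0 + 24 = 24
Final: stock = 24, total_sold = 79

Checking against threshold 8:
  After event 1: stock=32 > 8
  After event 2: stock=37 > 8
  After event 3: stock=41 > 8
  After event 4: stock=46 > 8
  After event 5: stock=45 > 8
  After event 6: stock=44 > 8
  After event 7: stock=21 > 8
  After event 8: stock=55 > 8
  After event 9: stock=49 > 8
  After event 10: stock=41 > 8
  After event 11: stock=16 > 8
  After event 12: stock=0 <= 8 -> ALERT
  After event 13: stock=0 <= 8 -> ALERT
  After event 14: stock=24 > 8
Alert events: [12, 13]. Count = 2

Answer: 2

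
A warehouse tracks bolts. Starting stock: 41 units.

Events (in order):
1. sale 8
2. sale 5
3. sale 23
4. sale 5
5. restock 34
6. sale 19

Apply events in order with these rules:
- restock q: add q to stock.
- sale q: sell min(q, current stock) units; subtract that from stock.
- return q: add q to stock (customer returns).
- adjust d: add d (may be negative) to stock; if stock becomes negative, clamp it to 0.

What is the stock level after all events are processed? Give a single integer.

Processing events:
Start: stock = 41
  Event 1 (sale 8): sell min(8,41)=8. stock: 41 - 8 = 33. total_sold = 8
  Event 2 (sale 5): sell min(5,33)=5. stock: 33 - 5 = 28. total_sold = 13
  Event 3 (sale 23): sell min(23,28)=23. stock: 28 - 23 = 5. total_sold = 36
  Event 4 (sale 5): sell min(5,5)=5. stock: 5 - 5 = 0. total_sold = 41
  Event 5 (restock 34): 0 + 34 = 34
  Event 6 (sale 19): sell min(19,34)=19. stock: 34 - 19 = 15. total_sold = 60
Final: stock = 15, total_sold = 60

Answer: 15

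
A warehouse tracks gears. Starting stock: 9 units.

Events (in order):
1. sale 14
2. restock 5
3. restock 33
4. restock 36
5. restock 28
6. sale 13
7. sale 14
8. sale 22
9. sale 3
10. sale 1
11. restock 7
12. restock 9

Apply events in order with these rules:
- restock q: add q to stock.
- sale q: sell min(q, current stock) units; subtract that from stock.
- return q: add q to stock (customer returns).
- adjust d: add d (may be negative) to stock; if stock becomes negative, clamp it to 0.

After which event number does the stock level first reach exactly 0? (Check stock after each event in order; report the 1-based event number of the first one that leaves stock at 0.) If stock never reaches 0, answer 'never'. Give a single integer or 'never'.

Processing events:
Start: stock = 9
  Event 1 (sale 14): sell min(14,9)=9. stock: 9 - 9 = 0. total_sold = 9
  Event 2 (restock 5): 0 + 5 = 5
  Event 3 (restock 33): 5 + 33 = 38
  Event 4 (restock 36): 38 + 36 = 74
  Event 5 (restock 28): 74 + 28 = 102
  Event 6 (sale 13): sell min(13,102)=13. stock: 102 - 13 = 89. total_sold = 22
  Event 7 (sale 14): sell min(14,89)=14. stock: 89 - 14 = 75. total_sold = 36
  Event 8 (sale 22): sell min(22,75)=22. stock: 75 - 22 = 53. total_sold = 58
  Event 9 (sale 3): sell min(3,53)=3. stock: 53 - 3 = 50. total_sold = 61
  Event 10 (sale 1): sell min(1,50)=1. stock: 50 - 1 = 49. total_sold = 62
  Event 11 (restock 7): 49 + 7 = 56
  Event 12 (restock 9): 56 + 9 = 65
Final: stock = 65, total_sold = 62

First zero at event 1.

Answer: 1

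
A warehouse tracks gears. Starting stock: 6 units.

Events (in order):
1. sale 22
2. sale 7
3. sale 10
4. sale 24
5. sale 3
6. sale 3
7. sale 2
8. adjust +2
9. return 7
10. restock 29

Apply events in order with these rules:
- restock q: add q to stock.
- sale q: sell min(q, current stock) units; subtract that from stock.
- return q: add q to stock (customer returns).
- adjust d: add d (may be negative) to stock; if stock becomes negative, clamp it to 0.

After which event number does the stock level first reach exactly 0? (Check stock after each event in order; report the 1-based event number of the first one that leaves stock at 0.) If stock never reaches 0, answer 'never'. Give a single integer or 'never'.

Answer: 1

Derivation:
Processing events:
Start: stock = 6
  Event 1 (sale 22): sell min(22,6)=6. stock: 6 - 6 = 0. total_sold = 6
  Event 2 (sale 7): sell min(7,0)=0. stock: 0 - 0 = 0. total_sold = 6
  Event 3 (sale 10): sell min(10,0)=0. stock: 0 - 0 = 0. total_sold = 6
  Event 4 (sale 24): sell min(24,0)=0. stock: 0 - 0 = 0. total_sold = 6
  Event 5 (sale 3): sell min(3,0)=0. stock: 0 - 0 = 0. total_sold = 6
  Event 6 (sale 3): sell min(3,0)=0. stock: 0 - 0 = 0. total_sold = 6
  Event 7 (sale 2): sell min(2,0)=0. stock: 0 - 0 = 0. total_sold = 6
  Event 8 (adjust +2): 0 + 2 = 2
  Event 9 (return 7): 2 + 7 = 9
  Event 10 (restock 29): 9 + 29 = 38
Final: stock = 38, total_sold = 6

First zero at event 1.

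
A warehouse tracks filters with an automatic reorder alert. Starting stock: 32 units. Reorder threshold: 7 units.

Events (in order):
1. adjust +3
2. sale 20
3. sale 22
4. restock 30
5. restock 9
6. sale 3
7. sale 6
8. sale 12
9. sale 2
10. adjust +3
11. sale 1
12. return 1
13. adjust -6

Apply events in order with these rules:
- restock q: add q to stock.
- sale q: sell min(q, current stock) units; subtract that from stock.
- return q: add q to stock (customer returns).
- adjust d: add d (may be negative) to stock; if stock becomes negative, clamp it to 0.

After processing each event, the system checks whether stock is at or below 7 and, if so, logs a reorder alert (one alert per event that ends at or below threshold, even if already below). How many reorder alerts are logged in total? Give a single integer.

Answer: 1

Derivation:
Processing events:
Start: stock = 32
  Event 1 (adjust +3): 32 + 3 = 35
  Event 2 (sale 20): sell min(20,35)=20. stock: 35 - 20 = 15. total_sold = 20
  Event 3 (sale 22): sell min(22,15)=15. stock: 15 - 15 = 0. total_sold = 35
  Event 4 (restock 30): 0 + 30 = 30
  Event 5 (restock 9): 30 + 9 = 39
  Event 6 (sale 3): sell min(3,39)=3. stock: 39 - 3 = 36. total_sold = 38
  Event 7 (sale 6): sell min(6,36)=6. stock: 36 - 6 = 30. total_sold = 44
  Event 8 (sale 12): sell min(12,30)=12. stock: 30 - 12 = 18. total_sold = 56
  Event 9 (sale 2): sell min(2,18)=2. stock: 18 - 2 = 16. total_sold = 58
  Event 10 (adjust +3): 16 + 3 = 19
  Event 11 (sale 1): sell min(1,19)=1. stock: 19 - 1 = 18. total_sold = 59
  Event 12 (return 1): 18 + 1 = 19
  Event 13 (adjust -6): 19 + -6 = 13
Final: stock = 13, total_sold = 59

Checking against threshold 7:
  After event 1: stock=35 > 7
  After event 2: stock=15 > 7
  After event 3: stock=0 <= 7 -> ALERT
  After event 4: stock=30 > 7
  After event 5: stock=39 > 7
  After event 6: stock=36 > 7
  After event 7: stock=30 > 7
  After event 8: stock=18 > 7
  After event 9: stock=16 > 7
  After event 10: stock=19 > 7
  After event 11: stock=18 > 7
  After event 12: stock=19 > 7
  After event 13: stock=13 > 7
Alert events: [3]. Count = 1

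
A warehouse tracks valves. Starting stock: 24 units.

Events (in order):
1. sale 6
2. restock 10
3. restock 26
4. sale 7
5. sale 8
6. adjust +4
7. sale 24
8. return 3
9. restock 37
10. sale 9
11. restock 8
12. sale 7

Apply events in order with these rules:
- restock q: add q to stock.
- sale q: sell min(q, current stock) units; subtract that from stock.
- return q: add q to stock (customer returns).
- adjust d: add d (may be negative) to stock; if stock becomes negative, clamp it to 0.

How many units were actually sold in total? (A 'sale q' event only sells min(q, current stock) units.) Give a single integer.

Answer: 61

Derivation:
Processing events:
Start: stock = 24
  Event 1 (sale 6): sell min(6,24)=6. stock: 24 - 6 = 18. total_sold = 6
  Event 2 (restock 10): 18 + 10 = 28
  Event 3 (restock 26): 28 + 26 = 54
  Event 4 (sale 7): sell min(7,54)=7. stock: 54 - 7 = 47. total_sold = 13
  Event 5 (sale 8): sell min(8,47)=8. stock: 47 - 8 = 39. total_sold = 21
  Event 6 (adjust +4): 39 + 4 = 43
  Event 7 (sale 24): sell min(24,43)=24. stock: 43 - 24 = 19. total_sold = 45
  Event 8 (return 3): 19 + 3 = 22
  Event 9 (restock 37): 22 + 37 = 59
  Event 10 (sale 9): sell min(9,59)=9. stock: 59 - 9 = 50. total_sold = 54
  Event 11 (restock 8): 50 + 8 = 58
  Event 12 (sale 7): sell min(7,58)=7. stock: 58 - 7 = 51. total_sold = 61
Final: stock = 51, total_sold = 61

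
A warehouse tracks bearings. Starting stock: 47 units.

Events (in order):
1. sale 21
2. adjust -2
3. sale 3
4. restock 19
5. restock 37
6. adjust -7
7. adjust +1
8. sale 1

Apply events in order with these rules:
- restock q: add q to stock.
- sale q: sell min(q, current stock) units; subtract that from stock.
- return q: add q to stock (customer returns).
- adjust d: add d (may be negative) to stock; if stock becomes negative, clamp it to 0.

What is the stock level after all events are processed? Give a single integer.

Processing events:
Start: stock = 47
  Event 1 (sale 21): sell min(21,47)=21. stock: 47 - 21 = 26. total_sold = 21
  Event 2 (adjust -2): 26 + -2 = 24
  Event 3 (sale 3): sell min(3,24)=3. stock: 24 - 3 = 21. total_sold = 24
  Event 4 (restock 19): 21 + 19 = 40
  Event 5 (restock 37): 40 + 37 = 77
  Event 6 (adjust -7): 77 + -7 = 70
  Event 7 (adjust +1): 70 + 1 = 71
  Event 8 (sale 1): sell min(1,71)=1. stock: 71 - 1 = 70. total_sold = 25
Final: stock = 70, total_sold = 25

Answer: 70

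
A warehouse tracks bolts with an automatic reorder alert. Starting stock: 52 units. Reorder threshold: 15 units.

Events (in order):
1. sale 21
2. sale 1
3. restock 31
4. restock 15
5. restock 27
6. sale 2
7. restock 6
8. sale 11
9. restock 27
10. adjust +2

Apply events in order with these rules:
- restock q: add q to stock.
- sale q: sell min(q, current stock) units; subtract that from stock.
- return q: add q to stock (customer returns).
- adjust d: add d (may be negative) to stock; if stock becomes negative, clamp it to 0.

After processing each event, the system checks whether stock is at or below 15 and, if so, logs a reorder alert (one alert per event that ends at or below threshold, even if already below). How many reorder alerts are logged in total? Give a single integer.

Answer: 0

Derivation:
Processing events:
Start: stock = 52
  Event 1 (sale 21): sell min(21,52)=21. stock: 52 - 21 = 31. total_sold = 21
  Event 2 (sale 1): sell min(1,31)=1. stock: 31 - 1 = 30. total_sold = 22
  Event 3 (restock 31): 30 + 31 = 61
  Event 4 (restock 15): 61 + 15 = 76
  Event 5 (restock 27): 76 + 27 = 103
  Event 6 (sale 2): sell min(2,103)=2. stock: 103 - 2 = 101. total_sold = 24
  Event 7 (restock 6): 101 + 6 = 107
  Event 8 (sale 11): sell min(11,107)=11. stock: 107 - 11 = 96. total_sold = 35
  Event 9 (restock 27): 96 + 27 = 123
  Event 10 (adjust +2): 123 + 2 = 125
Final: stock = 125, total_sold = 35

Checking against threshold 15:
  After event 1: stock=31 > 15
  After event 2: stock=30 > 15
  After event 3: stock=61 > 15
  After event 4: stock=76 > 15
  After event 5: stock=103 > 15
  After event 6: stock=101 > 15
  After event 7: stock=107 > 15
  After event 8: stock=96 > 15
  After event 9: stock=123 > 15
  After event 10: stock=125 > 15
Alert events: []. Count = 0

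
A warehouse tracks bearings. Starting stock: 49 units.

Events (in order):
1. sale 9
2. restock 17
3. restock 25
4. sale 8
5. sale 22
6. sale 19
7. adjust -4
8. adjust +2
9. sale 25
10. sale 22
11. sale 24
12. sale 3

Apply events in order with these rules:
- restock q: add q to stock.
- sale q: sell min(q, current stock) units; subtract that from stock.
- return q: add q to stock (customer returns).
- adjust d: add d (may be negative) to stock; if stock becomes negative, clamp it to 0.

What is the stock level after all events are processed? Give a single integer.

Processing events:
Start: stock = 49
  Event 1 (sale 9): sell min(9,49)=9. stock: 49 - 9 = 40. total_sold = 9
  Event 2 (restock 17): 40 + 17 = 57
  Event 3 (restock 25): 57 + 25 = 82
  Event 4 (sale 8): sell min(8,82)=8. stock: 82 - 8 = 74. total_sold = 17
  Event 5 (sale 22): sell min(22,74)=22. stock: 74 - 22 = 52. total_sold = 39
  Event 6 (sale 19): sell min(19,52)=19. stock: 52 - 19 = 33. total_sold = 58
  Event 7 (adjust -4): 33 + -4 = 29
  Event 8 (adjust +2): 29 + 2 = 31
  Event 9 (sale 25): sell min(25,31)=25. stock: 31 - 25 = 6. total_sold = 83
  Event 10 (sale 22): sell min(22,6)=6. stock: 6 - 6 = 0. total_sold = 89
  Event 11 (sale 24): sell min(24,0)=0. stock: 0 - 0 = 0. total_sold = 89
  Event 12 (sale 3): sell min(3,0)=0. stock: 0 - 0 = 0. total_sold = 89
Final: stock = 0, total_sold = 89

Answer: 0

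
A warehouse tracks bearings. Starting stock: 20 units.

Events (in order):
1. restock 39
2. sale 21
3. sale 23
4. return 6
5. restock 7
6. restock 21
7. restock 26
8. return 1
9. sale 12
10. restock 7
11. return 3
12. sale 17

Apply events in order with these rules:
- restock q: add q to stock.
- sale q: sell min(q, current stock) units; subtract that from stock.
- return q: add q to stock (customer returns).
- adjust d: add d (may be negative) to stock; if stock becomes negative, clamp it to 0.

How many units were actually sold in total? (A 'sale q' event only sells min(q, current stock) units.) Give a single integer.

Processing events:
Start: stock = 20
  Event 1 (restock 39): 20 + 39 = 59
  Event 2 (sale 21): sell min(21,59)=21. stock: 59 - 21 = 38. total_sold = 21
  Event 3 (sale 23): sell min(23,38)=23. stock: 38 - 23 = 15. total_sold = 44
  Event 4 (return 6): 15 + 6 = 21
  Event 5 (restock 7): 21 + 7 = 28
  Event 6 (restock 21): 28 + 21 = 49
  Event 7 (restock 26): 49 + 26 = 75
  Event 8 (return 1): 75 + 1 = 76
  Event 9 (sale 12): sell min(12,76)=12. stock: 76 - 12 = 64. total_sold = 56
  Event 10 (restock 7): 64 + 7 = 71
  Event 11 (return 3): 71 + 3 = 74
  Event 12 (sale 17): sell min(17,74)=17. stock: 74 - 17 = 57. total_sold = 73
Final: stock = 57, total_sold = 73

Answer: 73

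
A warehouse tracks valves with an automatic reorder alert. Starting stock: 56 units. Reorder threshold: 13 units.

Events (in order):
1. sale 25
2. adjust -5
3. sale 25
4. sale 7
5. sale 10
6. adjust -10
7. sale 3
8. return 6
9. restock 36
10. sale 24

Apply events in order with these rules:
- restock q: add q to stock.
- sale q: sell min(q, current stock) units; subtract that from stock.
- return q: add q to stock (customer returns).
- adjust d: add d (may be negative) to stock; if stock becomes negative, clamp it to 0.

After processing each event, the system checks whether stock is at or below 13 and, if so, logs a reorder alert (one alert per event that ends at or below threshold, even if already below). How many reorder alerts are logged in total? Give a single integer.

Processing events:
Start: stock = 56
  Event 1 (sale 25): sell min(25,56)=25. stock: 56 - 25 = 31. total_sold = 25
  Event 2 (adjust -5): 31 + -5 = 26
  Event 3 (sale 25): sell min(25,26)=25. stock: 26 - 25 = 1. total_sold = 50
  Event 4 (sale 7): sell min(7,1)=1. stock: 1 - 1 = 0. total_sold = 51
  Event 5 (sale 10): sell min(10,0)=0. stock: 0 - 0 = 0. total_sold = 51
  Event 6 (adjust -10): 0 + -10 = 0 (clamped to 0)
  Event 7 (sale 3): sell min(3,0)=0. stock: 0 - 0 = 0. total_sold = 51
  Event 8 (return 6): 0 + 6 = 6
  Event 9 (restock 36): 6 + 36 = 42
  Event 10 (sale 24): sell min(24,42)=24. stock: 42 - 24 = 18. total_sold = 75
Final: stock = 18, total_sold = 75

Checking against threshold 13:
  After event 1: stock=31 > 13
  After event 2: stock=26 > 13
  After event 3: stock=1 <= 13 -> ALERT
  After event 4: stock=0 <= 13 -> ALERT
  After event 5: stock=0 <= 13 -> ALERT
  After event 6: stock=0 <= 13 -> ALERT
  After event 7: stock=0 <= 13 -> ALERT
  After event 8: stock=6 <= 13 -> ALERT
  After event 9: stock=42 > 13
  After event 10: stock=18 > 13
Alert events: [3, 4, 5, 6, 7, 8]. Count = 6

Answer: 6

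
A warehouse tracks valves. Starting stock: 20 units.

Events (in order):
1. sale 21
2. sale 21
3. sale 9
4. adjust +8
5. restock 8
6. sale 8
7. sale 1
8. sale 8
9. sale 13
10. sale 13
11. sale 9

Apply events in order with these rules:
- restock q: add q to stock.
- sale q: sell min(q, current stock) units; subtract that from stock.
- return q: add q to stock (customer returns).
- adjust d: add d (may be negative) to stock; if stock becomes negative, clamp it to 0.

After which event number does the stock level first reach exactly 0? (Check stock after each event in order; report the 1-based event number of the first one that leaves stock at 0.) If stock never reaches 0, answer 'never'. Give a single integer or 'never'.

Processing events:
Start: stock = 20
  Event 1 (sale 21): sell min(21,20)=20. stock: 20 - 20 = 0. total_sold = 20
  Event 2 (sale 21): sell min(21,0)=0. stock: 0 - 0 = 0. total_sold = 20
  Event 3 (sale 9): sell min(9,0)=0. stock: 0 - 0 = 0. total_sold = 20
  Event 4 (adjust +8): 0 + 8 = 8
  Event 5 (restock 8): 8 + 8 = 16
  Event 6 (sale 8): sell min(8,16)=8. stock: 16 - 8 = 8. total_sold = 28
  Event 7 (sale 1): sell min(1,8)=1. stock: 8 - 1 = 7. total_sold = 29
  Event 8 (sale 8): sell min(8,7)=7. stock: 7 - 7 = 0. total_sold = 36
  Event 9 (sale 13): sell min(13,0)=0. stock: 0 - 0 = 0. total_sold = 36
  Event 10 (sale 13): sell min(13,0)=0. stock: 0 - 0 = 0. total_sold = 36
  Event 11 (sale 9): sell min(9,0)=0. stock: 0 - 0 = 0. total_sold = 36
Final: stock = 0, total_sold = 36

First zero at event 1.

Answer: 1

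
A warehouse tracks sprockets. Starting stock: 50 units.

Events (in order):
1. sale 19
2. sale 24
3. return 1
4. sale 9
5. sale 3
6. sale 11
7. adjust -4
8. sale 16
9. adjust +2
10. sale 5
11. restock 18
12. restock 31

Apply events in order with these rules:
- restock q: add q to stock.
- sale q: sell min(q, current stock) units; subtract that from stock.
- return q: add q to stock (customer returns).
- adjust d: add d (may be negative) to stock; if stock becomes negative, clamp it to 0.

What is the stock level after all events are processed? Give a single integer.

Processing events:
Start: stock = 50
  Event 1 (sale 19): sell min(19,50)=19. stock: 50 - 19 = 31. total_sold = 19
  Event 2 (sale 24): sell min(24,31)=24. stock: 31 - 24 = 7. total_sold = 43
  Event 3 (return 1): 7 + 1 = 8
  Event 4 (sale 9): sell min(9,8)=8. stock: 8 - 8 = 0. total_sold = 51
  Event 5 (sale 3): sell min(3,0)=0. stock: 0 - 0 = 0. total_sold = 51
  Event 6 (sale 11): sell min(11,0)=0. stock: 0 - 0 = 0. total_sold = 51
  Event 7 (adjust -4): 0 + -4 = 0 (clamped to 0)
  Event 8 (sale 16): sell min(16,0)=0. stock: 0 - 0 = 0. total_sold = 51
  Event 9 (adjust +2): 0 + 2 = 2
  Event 10 (sale 5): sell min(5,2)=2. stock: 2 - 2 = 0. total_sold = 53
  Event 11 (restock 18): 0 + 18 = 18
  Event 12 (restock 31): 18 + 31 = 49
Final: stock = 49, total_sold = 53

Answer: 49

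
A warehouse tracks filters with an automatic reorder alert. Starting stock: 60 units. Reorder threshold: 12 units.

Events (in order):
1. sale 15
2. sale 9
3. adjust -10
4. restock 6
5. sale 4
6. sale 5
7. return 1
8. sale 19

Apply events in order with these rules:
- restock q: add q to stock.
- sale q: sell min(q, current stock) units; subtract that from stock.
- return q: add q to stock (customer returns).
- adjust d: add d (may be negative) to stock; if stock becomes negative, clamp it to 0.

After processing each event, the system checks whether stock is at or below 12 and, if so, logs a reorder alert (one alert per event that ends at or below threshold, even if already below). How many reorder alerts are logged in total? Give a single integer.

Answer: 1

Derivation:
Processing events:
Start: stock = 60
  Event 1 (sale 15): sell min(15,60)=15. stock: 60 - 15 = 45. total_sold = 15
  Event 2 (sale 9): sell min(9,45)=9. stock: 45 - 9 = 36. total_sold = 24
  Event 3 (adjust -10): 36 + -10 = 26
  Event 4 (restock 6): 26 + 6 = 32
  Event 5 (sale 4): sell min(4,32)=4. stock: 32 - 4 = 28. total_sold = 28
  Event 6 (sale 5): sell min(5,28)=5. stock: 28 - 5 = 23. total_sold = 33
  Event 7 (return 1): 23 + 1 = 24
  Event 8 (sale 19): sell min(19,24)=19. stock: 24 - 19 = 5. total_sold = 52
Final: stock = 5, total_sold = 52

Checking against threshold 12:
  After event 1: stock=45 > 12
  After event 2: stock=36 > 12
  After event 3: stock=26 > 12
  After event 4: stock=32 > 12
  After event 5: stock=28 > 12
  After event 6: stock=23 > 12
  After event 7: stock=24 > 12
  After event 8: stock=5 <= 12 -> ALERT
Alert events: [8]. Count = 1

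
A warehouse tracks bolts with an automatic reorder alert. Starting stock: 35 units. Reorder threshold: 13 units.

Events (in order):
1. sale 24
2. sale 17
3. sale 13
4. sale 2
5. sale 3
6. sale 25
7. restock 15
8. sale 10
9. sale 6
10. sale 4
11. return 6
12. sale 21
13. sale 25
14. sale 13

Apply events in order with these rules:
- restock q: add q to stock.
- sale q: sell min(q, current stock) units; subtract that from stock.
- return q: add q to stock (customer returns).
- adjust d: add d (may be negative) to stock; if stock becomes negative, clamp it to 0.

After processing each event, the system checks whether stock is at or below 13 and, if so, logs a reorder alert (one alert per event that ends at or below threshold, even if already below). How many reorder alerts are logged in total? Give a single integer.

Answer: 13

Derivation:
Processing events:
Start: stock = 35
  Event 1 (sale 24): sell min(24,35)=24. stock: 35 - 24 = 11. total_sold = 24
  Event 2 (sale 17): sell min(17,11)=11. stock: 11 - 11 = 0. total_sold = 35
  Event 3 (sale 13): sell min(13,0)=0. stock: 0 - 0 = 0. total_sold = 35
  Event 4 (sale 2): sell min(2,0)=0. stock: 0 - 0 = 0. total_sold = 35
  Event 5 (sale 3): sell min(3,0)=0. stock: 0 - 0 = 0. total_sold = 35
  Event 6 (sale 25): sell min(25,0)=0. stock: 0 - 0 = 0. total_sold = 35
  Event 7 (restock 15): 0 + 15 = 15
  Event 8 (sale 10): sell min(10,15)=10. stock: 15 - 10 = 5. total_sold = 45
  Event 9 (sale 6): sell min(6,5)=5. stock: 5 - 5 = 0. total_sold = 50
  Event 10 (sale 4): sell min(4,0)=0. stock: 0 - 0 = 0. total_sold = 50
  Event 11 (return 6): 0 + 6 = 6
  Event 12 (sale 21): sell min(21,6)=6. stock: 6 - 6 = 0. total_sold = 56
  Event 13 (sale 25): sell min(25,0)=0. stock: 0 - 0 = 0. total_sold = 56
  Event 14 (sale 13): sell min(13,0)=0. stock: 0 - 0 = 0. total_sold = 56
Final: stock = 0, total_sold = 56

Checking against threshold 13:
  After event 1: stock=11 <= 13 -> ALERT
  After event 2: stock=0 <= 13 -> ALERT
  After event 3: stock=0 <= 13 -> ALERT
  After event 4: stock=0 <= 13 -> ALERT
  After event 5: stock=0 <= 13 -> ALERT
  After event 6: stock=0 <= 13 -> ALERT
  After event 7: stock=15 > 13
  After event 8: stock=5 <= 13 -> ALERT
  After event 9: stock=0 <= 13 -> ALERT
  After event 10: stock=0 <= 13 -> ALERT
  After event 11: stock=6 <= 13 -> ALERT
  After event 12: stock=0 <= 13 -> ALERT
  After event 13: stock=0 <= 13 -> ALERT
  After event 14: stock=0 <= 13 -> ALERT
Alert events: [1, 2, 3, 4, 5, 6, 8, 9, 10, 11, 12, 13, 14]. Count = 13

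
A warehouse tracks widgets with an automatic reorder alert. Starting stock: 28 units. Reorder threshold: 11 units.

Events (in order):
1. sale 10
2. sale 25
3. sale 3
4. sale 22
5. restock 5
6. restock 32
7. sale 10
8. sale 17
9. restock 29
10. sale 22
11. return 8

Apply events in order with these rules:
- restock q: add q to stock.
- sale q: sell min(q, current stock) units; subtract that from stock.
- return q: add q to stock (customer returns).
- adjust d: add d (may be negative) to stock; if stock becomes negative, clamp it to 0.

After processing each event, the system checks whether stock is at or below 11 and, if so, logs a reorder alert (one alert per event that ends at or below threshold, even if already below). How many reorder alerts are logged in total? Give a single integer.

Processing events:
Start: stock = 28
  Event 1 (sale 10): sell min(10,28)=10. stock: 28 - 10 = 18. total_sold = 10
  Event 2 (sale 25): sell min(25,18)=18. stock: 18 - 18 = 0. total_sold = 28
  Event 3 (sale 3): sell min(3,0)=0. stock: 0 - 0 = 0. total_sold = 28
  Event 4 (sale 22): sell min(22,0)=0. stock: 0 - 0 = 0. total_sold = 28
  Event 5 (restock 5): 0 + 5 = 5
  Event 6 (restock 32): 5 + 32 = 37
  Event 7 (sale 10): sell min(10,37)=10. stock: 37 - 10 = 27. total_sold = 38
  Event 8 (sale 17): sell min(17,27)=17. stock: 27 - 17 = 10. total_sold = 55
  Event 9 (restock 29): 10 + 29 = 39
  Event 10 (sale 22): sell min(22,39)=22. stock: 39 - 22 = 17. total_sold = 77
  Event 11 (return 8): 17 + 8 = 25
Final: stock = 25, total_sold = 77

Checking against threshold 11:
  After event 1: stock=18 > 11
  After event 2: stock=0 <= 11 -> ALERT
  After event 3: stock=0 <= 11 -> ALERT
  After event 4: stock=0 <= 11 -> ALERT
  After event 5: stock=5 <= 11 -> ALERT
  After event 6: stock=37 > 11
  After event 7: stock=27 > 11
  After event 8: stock=10 <= 11 -> ALERT
  After event 9: stock=39 > 11
  After event 10: stock=17 > 11
  After event 11: stock=25 > 11
Alert events: [2, 3, 4, 5, 8]. Count = 5

Answer: 5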